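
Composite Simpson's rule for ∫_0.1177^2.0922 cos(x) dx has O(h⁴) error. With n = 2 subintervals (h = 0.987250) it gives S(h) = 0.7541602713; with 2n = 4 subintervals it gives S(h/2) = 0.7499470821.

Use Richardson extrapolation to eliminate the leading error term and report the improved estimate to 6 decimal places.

Error is O(h^4); halving h shrinks it by 2^4 = 16.
2^4*A(h/2) = 11.9991533136; minus A(h) gives 11.2449930423.
Extrapolated: 11.2449930423 / 15 = 0.7496662028
Gap between inputs: 4.213e-03; correction applied: −0.0002808793.

0.749666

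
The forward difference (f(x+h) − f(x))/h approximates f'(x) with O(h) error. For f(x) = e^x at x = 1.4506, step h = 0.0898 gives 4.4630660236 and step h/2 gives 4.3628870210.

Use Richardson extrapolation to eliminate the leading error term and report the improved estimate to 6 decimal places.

4.262708

With r = 1 the leading error scales as h^1, so the weight is 2^1 = 2.
2·4.3628870210 = 8.7257740420; 8.7257740420 − 4.4630660236 = 4.2627080184
Denominator 2 − 1 = 1.
So the Richardson estimate is 4.2627080184.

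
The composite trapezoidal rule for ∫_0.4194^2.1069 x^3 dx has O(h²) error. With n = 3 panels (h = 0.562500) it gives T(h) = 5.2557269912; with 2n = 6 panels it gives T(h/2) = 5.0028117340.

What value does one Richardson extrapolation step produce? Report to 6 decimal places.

4.918507

r = 2, so 2^r = 4.
Numerator 4·A(h/2) − A(h) = 4·5.0028117340 − 5.2557269912 = 14.7555199448
Denominator 4 − 1 = 3.
R = 14.7555199448/3 = 4.9185066483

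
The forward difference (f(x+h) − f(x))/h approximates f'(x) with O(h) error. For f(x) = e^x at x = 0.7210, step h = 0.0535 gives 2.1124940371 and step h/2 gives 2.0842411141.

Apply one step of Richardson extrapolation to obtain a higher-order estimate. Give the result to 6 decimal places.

Leading term ∝ h^1; use weight 2 = 2^1.
Top: 2(2.0842411141) − (2.1124940371) = 2.0559881911
2.0559881911 ÷ 1 = 2.0559881911

2.055988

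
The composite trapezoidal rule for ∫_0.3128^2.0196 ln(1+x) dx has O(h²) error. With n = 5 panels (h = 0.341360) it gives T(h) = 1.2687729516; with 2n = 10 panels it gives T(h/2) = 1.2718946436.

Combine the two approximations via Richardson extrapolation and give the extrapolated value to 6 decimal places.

1.272935

r = 2, so 2^r = 4.
Top: 4(1.2718946436) − (1.2687729516) = 3.8188056228
R = 3.8188056228/3 = 1.2729352076
Gap between inputs: 3.122e-03; correction applied: +0.0010405640.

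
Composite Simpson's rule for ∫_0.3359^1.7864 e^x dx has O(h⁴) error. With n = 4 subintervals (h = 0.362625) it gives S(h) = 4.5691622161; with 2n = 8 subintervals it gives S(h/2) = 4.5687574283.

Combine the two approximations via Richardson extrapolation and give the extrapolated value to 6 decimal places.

4.568730

Order 4 gives 2^r = 16 and 2^r − 1 = 15.
2^4×A(h/2) = 73.1001188528; minus A(h) gives 68.5309566367.
Denominator 16 − 1 = 15.
(16×4.5687574283 − 4.5691622161)/(16 − 1) = 4.5687304424
Correction |R − A(h/2)| = 2.699e-05; gap |A(h/2) − A(h)| = 4.048e-04.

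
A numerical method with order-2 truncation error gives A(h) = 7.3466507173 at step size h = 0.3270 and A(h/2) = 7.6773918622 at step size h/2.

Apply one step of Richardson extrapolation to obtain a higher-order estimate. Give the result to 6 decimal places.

7.787639

Method order is 2; weight 2^2 = 4.
4 × 7.6773918622 = 30.7095674488; subtract 7.3466507173 → 23.3629167315
Divide by 2^2 − 1 = 3.
23.3629167315 ÷ 3 = 7.7876389105
Gap between inputs: 3.307e-01; correction applied: +0.1102470483.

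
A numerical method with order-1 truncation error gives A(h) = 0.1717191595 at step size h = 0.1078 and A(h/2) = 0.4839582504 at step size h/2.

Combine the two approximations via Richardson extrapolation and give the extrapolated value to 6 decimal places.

With r = 1 the leading error scales as h^1, so the weight is 2^1 = 2.
2×0.4839582504 = 0.9679165008; 0.9679165008 − 0.1717191595 = 0.7961973413
Divide by 2^1 − 1 = 1.
Result: 0.7961973413

0.796197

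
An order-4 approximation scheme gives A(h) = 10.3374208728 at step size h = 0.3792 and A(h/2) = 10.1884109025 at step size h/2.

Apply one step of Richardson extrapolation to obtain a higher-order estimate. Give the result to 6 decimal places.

Order 4 gives 2^r = 16 and 2^r − 1 = 15.
16·10.1884109025 = 163.0145744400; subtract 10.3374208728 → 152.6771535672
(16·10.1884109025 − 10.3374208728)/(16 − 1) = 10.1784769045
Correction |R − A(h/2)| = 9.934e-03; gap |A(h/2) − A(h)| = 1.490e-01.

10.178477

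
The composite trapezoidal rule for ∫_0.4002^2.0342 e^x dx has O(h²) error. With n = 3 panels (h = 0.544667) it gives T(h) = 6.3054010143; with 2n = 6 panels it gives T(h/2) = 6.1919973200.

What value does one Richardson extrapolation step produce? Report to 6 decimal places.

r = 2, so 2^r = 4.
Difference of the inputs: 6.1919973200 − 6.3054010143 = -0.1134036943
Divide by 2^2 − 1 = 3: (-0.1134036943)/3 = -0.0378012314
R = A(h/2) + (A(h/2) − A(h))/3 = 6.1919973200 − 0.0378012314 = 6.1541960886
Shift from A(h/2): −0.0378012314.

6.154196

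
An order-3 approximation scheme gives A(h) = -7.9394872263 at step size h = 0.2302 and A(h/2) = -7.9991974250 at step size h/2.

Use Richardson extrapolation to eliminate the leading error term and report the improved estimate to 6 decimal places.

With r = 3 the leading error scales as h^3, so the weight is 2^3 = 8.
Numerator 8×A(h/2) − A(h) = 8×(-7.9991974250) − (-7.9394872263) = -56.0540921737
R = (-56.0540921737)/7 = -8.0077274534

-8.007727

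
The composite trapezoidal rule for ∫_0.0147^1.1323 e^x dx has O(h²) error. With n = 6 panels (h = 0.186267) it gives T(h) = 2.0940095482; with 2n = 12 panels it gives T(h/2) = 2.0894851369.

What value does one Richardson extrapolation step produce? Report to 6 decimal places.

r = 2, so 2^r = 4.
Difference of the inputs: 2.0894851369 − 2.0940095482 = -0.0045244113
Correction (A(h/2) − A(h))/(4 − 1) = (-0.0045244113)/3 = -0.0015081371
R = A(h/2) + (A(h/2) − A(h))/3 = 2.0894851369 − 0.0015081371 = 2.0879769998
Gap between inputs: 4.524e-03; correction applied: −0.0015081371.

2.087977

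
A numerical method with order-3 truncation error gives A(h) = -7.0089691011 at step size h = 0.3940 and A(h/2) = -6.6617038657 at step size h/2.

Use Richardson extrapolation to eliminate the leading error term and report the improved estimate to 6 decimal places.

Error is O(h^3); halving h shrinks it by 2^3 = 8.
2^3 × A(h/2) = -53.2936309256; minus A(h) gives -46.2846618245.
Denominator 8 − 1 = 7.
R = (-46.2846618245)/7 = -6.6120945464

-6.612095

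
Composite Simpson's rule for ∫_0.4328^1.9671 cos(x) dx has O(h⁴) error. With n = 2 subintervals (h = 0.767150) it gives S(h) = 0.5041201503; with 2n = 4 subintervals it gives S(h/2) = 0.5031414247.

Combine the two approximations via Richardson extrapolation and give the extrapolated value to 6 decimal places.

0.503076

Leading term ∝ h^4; use weight 16 = 2^4.
Top: 16(0.5031414247) − (0.5041201503) = 7.5461426449
Divide by 2^4 − 1 = 15.
Extrapolated: 7.5461426449 / 15 = 0.5030761763
Correction |R − A(h/2)| = 6.525e-05; gap |A(h/2) − A(h)| = 9.787e-04.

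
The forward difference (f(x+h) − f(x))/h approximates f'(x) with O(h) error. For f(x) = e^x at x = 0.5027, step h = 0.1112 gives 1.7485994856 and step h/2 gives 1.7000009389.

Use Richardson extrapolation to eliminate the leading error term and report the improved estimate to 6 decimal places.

Order 1 gives 2^r = 2 and 2^r − 1 = 1.
2 × 1.7000009389 = 3.4000018778; 3.4000018778 − 1.7485994856 = 1.6514023922
Divide by 2^1 − 1 = 1.
So the Richardson estimate is 1.6514023922.
Shift from A(h/2): −0.0485985467.

1.651402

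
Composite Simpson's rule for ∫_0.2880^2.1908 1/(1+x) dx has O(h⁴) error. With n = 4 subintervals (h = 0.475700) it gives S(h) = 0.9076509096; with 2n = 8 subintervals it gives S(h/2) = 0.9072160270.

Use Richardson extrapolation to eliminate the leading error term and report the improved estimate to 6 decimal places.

0.907187

With r = 4 the leading error scales as h^4, so the weight is 2^4 = 16.
Weighted: 14.5154564320 − 0.9076509096 = 13.6078055224
Divide by 2^4 − 1 = 15.
13.6078055224 ÷ 15 = 0.9071870348
Shift from A(h/2): −0.0000289922.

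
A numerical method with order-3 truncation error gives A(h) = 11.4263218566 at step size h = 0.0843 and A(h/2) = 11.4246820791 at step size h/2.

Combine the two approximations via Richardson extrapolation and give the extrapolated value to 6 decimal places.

With r = 3 the leading error scales as h^3, so the weight is 2^3 = 8.
8*11.4246820791 = 91.3974566328; subtract 11.4263218566 → 79.9711347762
Divide by 2^3 − 1 = 7.
Extrapolated: 79.9711347762 / 7 = 11.4244478252

11.424448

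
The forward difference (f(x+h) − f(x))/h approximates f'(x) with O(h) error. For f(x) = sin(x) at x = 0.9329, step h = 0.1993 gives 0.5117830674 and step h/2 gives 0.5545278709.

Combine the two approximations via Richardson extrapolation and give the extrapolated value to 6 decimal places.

r = 1, so 2^r = 2.
Numerator 2 × A(h/2) − A(h) = 2 × 0.5545278709 − 0.5117830674 = 0.5972726744
Divide by 2^1 − 1 = 1.
So the Richardson estimate is 0.5972726744.

0.597273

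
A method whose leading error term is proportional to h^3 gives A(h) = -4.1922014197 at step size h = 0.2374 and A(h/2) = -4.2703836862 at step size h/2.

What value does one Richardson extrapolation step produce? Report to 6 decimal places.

-4.281553

With r = 3 the leading error scales as h^3, so the weight is 2^3 = 8.
8·(-4.2703836862) − (-4.1922014197) = -29.9708680699
(-29.9708680699) ÷ 7 = -4.2815525814
Shift from A(h/2): −0.0111688952.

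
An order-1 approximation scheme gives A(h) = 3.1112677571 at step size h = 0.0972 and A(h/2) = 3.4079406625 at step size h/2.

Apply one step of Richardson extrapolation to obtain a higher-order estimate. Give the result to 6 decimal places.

3.704614

The method has order 1: 2^1 = 2.
Weighted: 6.8158813250 − 3.1112677571 = 3.7046135679
Extrapolated: 3.7046135679 / 1 = 3.7046135679
Shift from A(h/2): +0.2966729054.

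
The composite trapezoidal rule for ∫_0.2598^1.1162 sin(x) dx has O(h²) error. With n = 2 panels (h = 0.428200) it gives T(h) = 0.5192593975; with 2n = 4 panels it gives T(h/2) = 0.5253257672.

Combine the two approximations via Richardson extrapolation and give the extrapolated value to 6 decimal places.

Method order is 2; weight 2^2 = 4.
4·0.5253257672 = 2.1013030688; 2.1013030688 − 0.5192593975 = 1.5820436713
Divide by 2^2 − 1 = 3.
So the Richardson estimate is 0.5273478904.

0.527348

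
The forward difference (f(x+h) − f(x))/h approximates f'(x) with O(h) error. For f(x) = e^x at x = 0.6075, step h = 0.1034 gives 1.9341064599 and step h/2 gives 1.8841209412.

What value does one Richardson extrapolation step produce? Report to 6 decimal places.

1.834135

r = 1: numerator weight 2, denominator 1.
2·1.8841209412 = 3.7682418824; subtract 1.9341064599 → 1.8341354225
(2·1.8841209412 − 1.9341064599)/(2 − 1) = 1.8341354225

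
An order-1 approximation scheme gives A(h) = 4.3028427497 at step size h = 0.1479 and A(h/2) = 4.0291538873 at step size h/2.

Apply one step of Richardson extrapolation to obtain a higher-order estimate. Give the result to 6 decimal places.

Order 1 gives 2^r = 2 and 2^r − 1 = 1.
A(h/2) − A(h) = 4.0291538873 − 4.3028427497 = -0.2736888624
Correction (A(h/2) − A(h))/(2 − 1) = (-0.2736888624)/1 = -0.2736888624
R = 4.0291538873 − 0.2736888624 = 3.7554650249
Correction |R − A(h/2)| = 2.737e-01; gap |A(h/2) − A(h)| = 2.737e-01.

3.755465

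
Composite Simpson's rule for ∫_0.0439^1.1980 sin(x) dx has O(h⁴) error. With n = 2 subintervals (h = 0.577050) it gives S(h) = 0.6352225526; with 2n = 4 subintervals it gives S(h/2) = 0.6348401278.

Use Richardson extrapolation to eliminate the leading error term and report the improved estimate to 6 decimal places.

0.634815

Leading term ∝ h^4; use weight 16 = 2^4.
16·0.6348401278 − 0.6352225526 = 9.5222194922
Divide by 2^4 − 1 = 15.
Result: 0.6348146328
Correction |R − A(h/2)| = 2.549e-05; gap |A(h/2) − A(h)| = 3.824e-04.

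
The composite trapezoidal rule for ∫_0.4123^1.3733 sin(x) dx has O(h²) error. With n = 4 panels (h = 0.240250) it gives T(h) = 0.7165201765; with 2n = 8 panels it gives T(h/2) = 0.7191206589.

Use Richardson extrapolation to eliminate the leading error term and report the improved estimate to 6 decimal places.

0.719987

The method has order 2: 2^2 = 4.
Weighted: 2.8764826356 − 0.7165201765 = 2.1599624591
Denominator 4 − 1 = 3.
So the Richardson estimate is 0.7199874864.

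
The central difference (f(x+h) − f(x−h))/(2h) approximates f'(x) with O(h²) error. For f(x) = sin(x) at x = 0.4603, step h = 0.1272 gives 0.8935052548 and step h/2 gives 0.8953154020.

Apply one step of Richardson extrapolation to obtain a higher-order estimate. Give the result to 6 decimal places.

r = 2, so 2^r = 4.
4*0.8953154020 − 0.8935052548 = 2.6877563532
R = 2.6877563532/3 = 0.8959187844
Correction |R − A(h/2)| = 6.034e-04; gap |A(h/2) − A(h)| = 1.810e-03.

0.895919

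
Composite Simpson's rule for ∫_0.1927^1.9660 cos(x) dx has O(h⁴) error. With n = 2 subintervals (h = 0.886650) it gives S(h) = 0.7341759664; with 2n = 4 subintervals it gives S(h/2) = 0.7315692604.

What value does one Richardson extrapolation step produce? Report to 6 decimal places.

Order 4 gives 2^r = 16 and 2^r − 1 = 15.
16·0.7315692604 = 11.7051081664; 11.7051081664 − 0.7341759664 = 10.9709322000
Divide by 2^4 − 1 = 15.
So the Richardson estimate is 0.7313954800.
Gap between inputs: 2.607e-03; correction applied: −0.0001737804.

0.731395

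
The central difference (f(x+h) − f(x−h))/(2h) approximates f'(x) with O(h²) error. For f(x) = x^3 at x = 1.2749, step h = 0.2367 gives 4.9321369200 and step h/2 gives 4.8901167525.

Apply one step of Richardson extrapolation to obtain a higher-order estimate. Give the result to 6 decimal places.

4.876110

Method order is 2; weight 2^2 = 4.
2^2×A(h/2) = 19.5604670100; minus A(h) gives 14.6283300900.
Divide by 2^2 − 1 = 3.
14.6283300900 ÷ 3 = 4.8761100300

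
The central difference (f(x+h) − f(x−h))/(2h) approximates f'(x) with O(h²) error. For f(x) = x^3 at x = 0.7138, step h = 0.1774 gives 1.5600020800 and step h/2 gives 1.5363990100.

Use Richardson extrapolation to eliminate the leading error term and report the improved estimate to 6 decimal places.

1.528531

r = 2: numerator weight 4, denominator 3.
4·1.5363990100 = 6.1455960400; subtract 1.5600020800 → 4.5855939600
R = 4.5855939600/3 = 1.5285313200
Shift from A(h/2): −0.0078676900.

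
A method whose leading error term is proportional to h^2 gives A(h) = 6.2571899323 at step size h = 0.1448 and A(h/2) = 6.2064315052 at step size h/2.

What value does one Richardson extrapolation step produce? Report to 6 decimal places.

r = 2: numerator weight 4, denominator 3.
4·6.2064315052 = 24.8257260208; subtract 6.2571899323 → 18.5685360885
Extrapolated: 18.5685360885 / 3 = 6.1895120295

6.189512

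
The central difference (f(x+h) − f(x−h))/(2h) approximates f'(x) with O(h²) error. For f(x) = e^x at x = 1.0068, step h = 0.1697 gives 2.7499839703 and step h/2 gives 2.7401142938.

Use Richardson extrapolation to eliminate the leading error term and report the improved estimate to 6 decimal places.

2.736824

Error is O(h^2); halving h shrinks it by 2^2 = 4.
Weighted: 10.9604571752 − 2.7499839703 = 8.2104732049
Denominator 4 − 1 = 3.
So the Richardson estimate is 2.7368244016.
Correction |R − A(h/2)| = 3.290e-03; gap |A(h/2) − A(h)| = 9.870e-03.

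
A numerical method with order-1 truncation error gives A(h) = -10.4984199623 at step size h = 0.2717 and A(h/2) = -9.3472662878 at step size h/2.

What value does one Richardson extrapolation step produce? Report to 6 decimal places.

With r = 1 the leading error scales as h^1, so the weight is 2^1 = 2.
2×(-9.3472662878) = -18.6945325756; subtract (-10.4984199623) → -8.1961126133
Denominator 2 − 1 = 1.
(-8.1961126133) ÷ 1 = -8.1961126133
Shift from A(h/2): +1.1511536745.

-8.196113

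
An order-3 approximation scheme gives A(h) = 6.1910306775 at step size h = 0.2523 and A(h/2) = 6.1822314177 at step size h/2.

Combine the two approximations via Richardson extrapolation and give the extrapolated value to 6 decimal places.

6.180974

Method order is 3; weight 2^3 = 8.
Top: 8(6.1822314177) − (6.1910306775) = 43.2668206641
Divide by 2^3 − 1 = 7.
Result: 6.1809743806
Shift from A(h/2): −0.0012570371.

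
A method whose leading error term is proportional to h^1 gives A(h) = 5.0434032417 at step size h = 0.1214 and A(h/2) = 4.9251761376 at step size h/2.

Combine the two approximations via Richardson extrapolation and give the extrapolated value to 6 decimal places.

4.806949

Order 1 gives 2^r = 2 and 2^r − 1 = 1.
Top: 2(4.9251761376) − (5.0434032417) = 4.8069490335
4.8069490335 ÷ 1 = 4.8069490335
Gap between inputs: 1.182e-01; correction applied: −0.1182271041.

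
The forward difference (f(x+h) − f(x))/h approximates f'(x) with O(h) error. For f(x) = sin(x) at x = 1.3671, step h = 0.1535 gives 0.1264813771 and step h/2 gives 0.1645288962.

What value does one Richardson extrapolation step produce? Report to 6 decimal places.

0.202576

Error is O(h^1); halving h shrinks it by 2^1 = 2.
A(h/2) − A(h) = 0.1645288962 − 0.1264813771 = 0.0380475191
Correction (A(h/2) − A(h))/(2 − 1) = 0.0380475191/1 = 0.0380475191
R = A(h/2) + (A(h/2) − A(h))/1 = 0.1645288962 + 0.0380475191 = 0.2025764153
Correction |R − A(h/2)| = 3.805e-02; gap |A(h/2) − A(h)| = 3.805e-02.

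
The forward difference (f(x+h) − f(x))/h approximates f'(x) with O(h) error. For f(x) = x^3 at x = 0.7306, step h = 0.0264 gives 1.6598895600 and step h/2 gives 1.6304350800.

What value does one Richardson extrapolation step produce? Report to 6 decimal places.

1.600981

Order 1 gives 2^r = 2 and 2^r − 1 = 1.
Weighted: 3.2608701600 − 1.6598895600 = 1.6009806000
Denominator 2 − 1 = 1.
Result: 1.6009806000
Correction |R − A(h/2)| = 2.945e-02; gap |A(h/2) − A(h)| = 2.945e-02.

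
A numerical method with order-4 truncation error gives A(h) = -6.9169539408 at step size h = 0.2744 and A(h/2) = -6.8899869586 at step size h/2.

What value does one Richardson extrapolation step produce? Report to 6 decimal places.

-6.888189

Method order is 4; weight 2^4 = 16.
16*(-6.8899869586) − (-6.9169539408) = -103.3228373968
Denominator 16 − 1 = 15.
(-103.3228373968) ÷ 15 = -6.8881891598
Correction |R − A(h/2)| = 1.798e-03; gap |A(h/2) − A(h)| = 2.697e-02.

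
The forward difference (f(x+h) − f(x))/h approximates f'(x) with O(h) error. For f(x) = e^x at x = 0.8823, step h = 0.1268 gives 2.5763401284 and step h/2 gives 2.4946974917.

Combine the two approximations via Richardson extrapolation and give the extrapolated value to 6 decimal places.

2.413055

Error is O(h^1); halving h shrinks it by 2^1 = 2.
2*2.4946974917 − 2.5763401284 = 2.4130548550
Extrapolated: 2.4130548550 / 1 = 2.4130548550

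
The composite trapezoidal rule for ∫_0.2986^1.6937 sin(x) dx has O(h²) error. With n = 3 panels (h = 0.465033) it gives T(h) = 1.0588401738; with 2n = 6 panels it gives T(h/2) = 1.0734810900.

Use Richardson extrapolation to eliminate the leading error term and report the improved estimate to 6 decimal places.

1.078361

Leading term ∝ h^2; use weight 4 = 2^2.
Top: 4(1.0734810900) − (1.0588401738) = 3.2350841862
3.2350841862 ÷ 3 = 1.0783613954
Shift from A(h/2): +0.0048803054.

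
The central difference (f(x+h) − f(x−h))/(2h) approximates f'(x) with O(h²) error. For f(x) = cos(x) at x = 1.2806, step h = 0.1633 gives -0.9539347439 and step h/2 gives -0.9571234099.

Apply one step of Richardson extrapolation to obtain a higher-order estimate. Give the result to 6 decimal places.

-0.958186

Error is O(h^2); halving h shrinks it by 2^2 = 4.
2^2·A(h/2) = -3.8284936396; minus A(h) gives -2.8745588957.
Extrapolated: (-2.8745588957) / 3 = -0.9581862986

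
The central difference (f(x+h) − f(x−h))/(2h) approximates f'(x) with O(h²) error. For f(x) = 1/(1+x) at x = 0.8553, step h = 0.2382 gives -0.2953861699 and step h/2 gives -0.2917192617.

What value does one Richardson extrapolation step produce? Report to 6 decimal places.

r = 2: numerator weight 4, denominator 3.
Weighted: (-1.1668770468) − (-0.2953861699) = -0.8714908769
R = (-0.8714908769)/3 = -0.2904969590

-0.290497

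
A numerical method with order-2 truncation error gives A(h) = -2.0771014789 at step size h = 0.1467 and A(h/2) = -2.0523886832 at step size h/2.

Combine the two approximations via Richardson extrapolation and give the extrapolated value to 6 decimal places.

-2.044151

Leading term ∝ h^2; use weight 4 = 2^2.
Difference of the inputs: -2.0523886832 − (-2.0771014789) = 0.0247127957
Correction (A(h/2) − A(h))/(4 − 1) = 0.0247127957/3 = 0.0082375986
R = -2.0523886832 + 0.0082375986 = -2.0441510846
Correction |R − A(h/2)| = 8.238e-03; gap |A(h/2) − A(h)| = 2.471e-02.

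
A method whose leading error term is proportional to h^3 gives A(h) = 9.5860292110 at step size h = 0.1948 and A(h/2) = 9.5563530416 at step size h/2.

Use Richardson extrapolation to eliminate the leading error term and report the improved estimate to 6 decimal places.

Error is O(h^3); halving h shrinks it by 2^3 = 8.
8·9.5563530416 = 76.4508243328; 76.4508243328 − 9.5860292110 = 66.8647951218
66.8647951218 ÷ 7 = 9.5521135888

9.552114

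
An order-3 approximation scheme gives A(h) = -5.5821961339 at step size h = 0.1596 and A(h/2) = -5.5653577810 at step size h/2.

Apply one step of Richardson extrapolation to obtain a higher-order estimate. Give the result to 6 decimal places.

Error is O(h^3); halving h shrinks it by 2^3 = 8.
Numerator 8·A(h/2) − A(h) = 8·(-5.5653577810) − (-5.5821961339) = -38.9406661141
(8·(-5.5653577810) − (-5.5821961339))/(8 − 1) = -5.5629523020
Gap between inputs: 1.684e-02; correction applied: +0.0024054790.

-5.562952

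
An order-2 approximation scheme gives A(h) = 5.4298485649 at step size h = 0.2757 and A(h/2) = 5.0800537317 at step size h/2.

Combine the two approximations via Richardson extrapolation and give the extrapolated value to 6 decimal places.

4.963455

r = 2, so 2^r = 4.
2^2*A(h/2) = 20.3202149268; minus A(h) gives 14.8903663619.
Divide by 2^2 − 1 = 3.
Extrapolated: 14.8903663619 / 3 = 4.9634554540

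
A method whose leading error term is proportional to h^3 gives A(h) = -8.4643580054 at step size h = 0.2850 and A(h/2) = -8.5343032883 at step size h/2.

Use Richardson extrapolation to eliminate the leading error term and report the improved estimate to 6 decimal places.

-8.544295

The method has order 3: 2^3 = 8.
Difference of the inputs: -8.5343032883 − (-8.4643580054) = -0.0699452829
Correction (A(h/2) − A(h))/(8 − 1) = (-0.0699452829)/7 = -0.0099921833
R = A(h/2) + (A(h/2) − A(h))/7 = -8.5343032883 − 0.0099921833 = -8.5442954716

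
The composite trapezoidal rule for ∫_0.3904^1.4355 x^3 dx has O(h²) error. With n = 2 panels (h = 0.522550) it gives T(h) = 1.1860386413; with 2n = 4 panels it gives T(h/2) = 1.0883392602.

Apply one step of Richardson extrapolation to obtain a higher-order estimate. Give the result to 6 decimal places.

1.055773

Method order is 2; weight 2^2 = 4.
4·1.0883392602 − 1.1860386413 = 3.1673183995
R = 3.1673183995/3 = 1.0557727998
Correction |R − A(h/2)| = 3.257e-02; gap |A(h/2) − A(h)| = 9.770e-02.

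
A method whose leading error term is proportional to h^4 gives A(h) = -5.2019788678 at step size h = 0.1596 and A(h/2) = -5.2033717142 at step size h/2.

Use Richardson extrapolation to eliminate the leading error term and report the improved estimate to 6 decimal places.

-5.203465

Method order is 4; weight 2^4 = 16.
16*(-5.2033717142) = -83.2539474272; (-83.2539474272) − (-5.2019788678) = -78.0519685594
Divide by 2^4 − 1 = 15.
Extrapolated: (-78.0519685594) / 15 = -5.2034645706
Shift from A(h/2): −0.0000928564.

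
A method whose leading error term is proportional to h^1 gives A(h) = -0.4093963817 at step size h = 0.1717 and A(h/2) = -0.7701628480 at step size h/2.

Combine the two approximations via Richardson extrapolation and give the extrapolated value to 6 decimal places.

r = 1, so 2^r = 2.
2 × (-0.7701628480) = -1.5403256960; (-1.5403256960) − (-0.4093963817) = -1.1309293143
R = (-1.1309293143)/1 = -1.1309293143
Gap between inputs: 3.608e-01; correction applied: −0.3607664663.

-1.130929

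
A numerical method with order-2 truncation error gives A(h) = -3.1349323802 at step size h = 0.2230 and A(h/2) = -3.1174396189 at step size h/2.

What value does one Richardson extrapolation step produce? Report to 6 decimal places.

-3.111609

Method order is 2; weight 2^2 = 4.
Difference of the inputs: -3.1174396189 − (-3.1349323802) = 0.0174927613
Correction (A(h/2) − A(h))/(4 − 1) = 0.0174927613/3 = 0.0058309204
R = A(h/2) + (A(h/2) − A(h))/3 = -3.1174396189 + 0.0058309204 = -3.1116086985
Gap between inputs: 1.749e-02; correction applied: +0.0058309204.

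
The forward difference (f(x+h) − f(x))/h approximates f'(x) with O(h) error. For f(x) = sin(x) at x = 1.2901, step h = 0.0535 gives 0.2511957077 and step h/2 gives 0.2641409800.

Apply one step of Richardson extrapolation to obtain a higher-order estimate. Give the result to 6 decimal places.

0.277086

r = 1, so 2^r = 2.
2·0.2641409800 − 0.2511957077 = 0.2770862523
R = 0.2770862523/1 = 0.2770862523
Gap between inputs: 1.295e-02; correction applied: +0.0129452723.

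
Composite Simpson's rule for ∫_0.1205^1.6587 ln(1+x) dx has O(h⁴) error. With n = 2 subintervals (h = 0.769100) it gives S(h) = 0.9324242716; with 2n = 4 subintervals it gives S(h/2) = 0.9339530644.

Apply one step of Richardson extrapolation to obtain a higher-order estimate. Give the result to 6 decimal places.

0.934055

With r = 4 the leading error scales as h^4, so the weight is 2^4 = 16.
Difference of the inputs: 0.9339530644 − 0.9324242716 = 0.0015287928
Correction (A(h/2) − A(h))/(16 − 1) = 0.0015287928/15 = 0.0001019195
R = 0.9339530644 + 0.0001019195 = 0.9340549839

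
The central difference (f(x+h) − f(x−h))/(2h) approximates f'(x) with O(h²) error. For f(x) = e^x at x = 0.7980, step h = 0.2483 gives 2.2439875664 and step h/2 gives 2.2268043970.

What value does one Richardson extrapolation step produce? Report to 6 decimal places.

2.221077

Error is O(h^2); halving h shrinks it by 2^2 = 4.
4*2.2268043970 = 8.9072175880; subtract 2.2439875664 → 6.6632300216
Denominator 4 − 1 = 3.
(4*2.2268043970 − 2.2439875664)/(4 − 1) = 2.2210766739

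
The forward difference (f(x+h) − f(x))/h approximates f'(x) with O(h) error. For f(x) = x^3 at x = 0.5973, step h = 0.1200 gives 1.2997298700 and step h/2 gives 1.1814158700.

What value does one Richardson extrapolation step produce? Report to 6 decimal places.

1.063102

The method has order 1: 2^1 = 2.
2×1.1814158700 − 1.2997298700 = 1.0631018700
1.0631018700 ÷ 1 = 1.0631018700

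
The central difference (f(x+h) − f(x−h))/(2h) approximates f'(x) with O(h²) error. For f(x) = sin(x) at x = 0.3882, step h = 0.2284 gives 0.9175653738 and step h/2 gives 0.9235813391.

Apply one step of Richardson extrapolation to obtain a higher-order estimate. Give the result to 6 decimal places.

Leading term ∝ h^2; use weight 4 = 2^2.
4*0.9235813391 = 3.6943253564; subtract 0.9175653738 → 2.7767599826
Divide by 2^2 − 1 = 3.
Extrapolated: 2.7767599826 / 3 = 0.9255866609
Shift from A(h/2): +0.0020053218.

0.925587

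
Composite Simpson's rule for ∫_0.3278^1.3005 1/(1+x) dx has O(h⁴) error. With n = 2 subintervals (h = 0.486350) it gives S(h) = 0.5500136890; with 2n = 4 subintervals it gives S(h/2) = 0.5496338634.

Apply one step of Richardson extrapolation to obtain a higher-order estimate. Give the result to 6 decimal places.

The method has order 4: 2^4 = 16.
Numerator 16 × A(h/2) − A(h) = 16 × 0.5496338634 − 0.5500136890 = 8.2441281254
(16 × 0.5496338634 − 0.5500136890)/(16 − 1) = 0.5496085417
Correction |R − A(h/2)| = 2.532e-05; gap |A(h/2) − A(h)| = 3.798e-04.

0.549609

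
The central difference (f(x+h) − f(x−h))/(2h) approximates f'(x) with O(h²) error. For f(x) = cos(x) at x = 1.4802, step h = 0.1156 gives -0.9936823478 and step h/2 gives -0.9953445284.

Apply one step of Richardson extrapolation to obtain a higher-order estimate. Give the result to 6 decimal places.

-0.995899

Leading term ∝ h^2; use weight 4 = 2^2.
Weighted: (-3.9813781136) − (-0.9936823478) = -2.9876957658
Divide by 2^2 − 1 = 3.
Extrapolated: (-2.9876957658) / 3 = -0.9958985886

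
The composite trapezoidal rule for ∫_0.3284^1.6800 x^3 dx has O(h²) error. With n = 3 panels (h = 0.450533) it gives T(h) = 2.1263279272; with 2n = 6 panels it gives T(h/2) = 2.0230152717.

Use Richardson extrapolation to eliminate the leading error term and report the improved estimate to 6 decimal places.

1.988578

The method has order 2: 2^2 = 4.
Numerator 4×A(h/2) − A(h) = 4×2.0230152717 − 2.1263279272 = 5.9657331596
Extrapolated: 5.9657331596 / 3 = 1.9885777199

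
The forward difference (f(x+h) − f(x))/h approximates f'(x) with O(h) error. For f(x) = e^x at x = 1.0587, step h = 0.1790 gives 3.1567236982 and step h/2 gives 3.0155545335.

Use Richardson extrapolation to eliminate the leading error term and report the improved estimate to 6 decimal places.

Error is O(h^1); halving h shrinks it by 2^1 = 2.
2×3.0155545335 = 6.0311090670; subtract 3.1567236982 → 2.8743853688
Divide by 2^1 − 1 = 1.
So the Richardson estimate is 2.8743853688.
Shift from A(h/2): −0.1411691647.

2.874385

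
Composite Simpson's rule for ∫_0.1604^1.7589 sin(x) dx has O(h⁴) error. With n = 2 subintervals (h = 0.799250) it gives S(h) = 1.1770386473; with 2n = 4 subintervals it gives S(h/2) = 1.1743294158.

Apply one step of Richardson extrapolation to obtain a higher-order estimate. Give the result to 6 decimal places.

1.174149

Leading term ∝ h^4; use weight 16 = 2^4.
16×1.1743294158 = 18.7892706528; subtract 1.1770386473 → 17.6122320055
Denominator 16 − 1 = 15.
Result: 1.1741488004
Gap between inputs: 2.709e-03; correction applied: −0.0001806154.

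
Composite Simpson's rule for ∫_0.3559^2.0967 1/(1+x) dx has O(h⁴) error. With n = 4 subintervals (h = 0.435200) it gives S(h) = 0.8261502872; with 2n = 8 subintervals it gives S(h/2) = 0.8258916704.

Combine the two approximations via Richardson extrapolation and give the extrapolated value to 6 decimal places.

r = 4, so 2^r = 16.
16 × 0.8258916704 = 13.2142667264; 13.2142667264 − 0.8261502872 = 12.3881164392
Divide by 2^4 − 1 = 15.
Extrapolated: 12.3881164392 / 15 = 0.8258744293
Shift from A(h/2): −0.0000172411.

0.825874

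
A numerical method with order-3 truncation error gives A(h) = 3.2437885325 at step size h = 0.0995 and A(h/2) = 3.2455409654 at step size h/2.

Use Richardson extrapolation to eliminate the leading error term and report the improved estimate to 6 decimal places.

3.245791

The method has order 3: 2^3 = 8.
Top: 8(3.2455409654) − (3.2437885325) = 22.7205391907
Denominator 8 − 1 = 7.
Extrapolated: 22.7205391907 / 7 = 3.2457913130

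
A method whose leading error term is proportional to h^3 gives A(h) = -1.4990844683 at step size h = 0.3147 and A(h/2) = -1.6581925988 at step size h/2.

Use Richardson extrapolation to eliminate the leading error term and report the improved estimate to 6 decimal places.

-1.680922

r = 3, so 2^r = 8.
2^3·A(h/2) = -13.2655407904; minus A(h) gives -11.7664563221.
Denominator 8 − 1 = 7.
(8·(-1.6581925988) − (-1.4990844683))/(8 − 1) = -1.6809223317
Gap between inputs: 1.591e-01; correction applied: −0.0227297329.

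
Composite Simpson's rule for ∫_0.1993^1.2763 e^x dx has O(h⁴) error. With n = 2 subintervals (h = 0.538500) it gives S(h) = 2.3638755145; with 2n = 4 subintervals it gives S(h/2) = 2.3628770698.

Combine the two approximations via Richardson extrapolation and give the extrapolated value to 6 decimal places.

r = 4, so 2^r = 16.
16 × 2.3628770698 − 2.3638755145 = 35.4421576023
Divide by 2^4 − 1 = 15.
Extrapolated: 35.4421576023 / 15 = 2.3628105068
Gap between inputs: 9.984e-04; correction applied: −0.0000665630.

2.362811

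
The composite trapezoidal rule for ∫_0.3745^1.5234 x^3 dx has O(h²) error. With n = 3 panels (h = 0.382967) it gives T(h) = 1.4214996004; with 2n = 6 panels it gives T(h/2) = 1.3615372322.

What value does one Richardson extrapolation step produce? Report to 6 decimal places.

r = 2: numerator weight 4, denominator 3.
Numerator 4 × A(h/2) − A(h) = 4 × 1.3615372322 − 1.4214996004 = 4.0246493284
Extrapolated: 4.0246493284 / 3 = 1.3415497761

1.341550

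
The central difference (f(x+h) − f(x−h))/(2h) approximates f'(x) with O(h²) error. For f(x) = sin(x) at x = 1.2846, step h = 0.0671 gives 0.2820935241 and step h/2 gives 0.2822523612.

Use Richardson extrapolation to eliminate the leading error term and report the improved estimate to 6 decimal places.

Order 2 gives 2^r = 4 and 2^r − 1 = 3.
Weighted: 1.1290094448 − 0.2820935241 = 0.8469159207
Denominator 4 − 1 = 3.
(4·0.2822523612 − 0.2820935241)/(4 − 1) = 0.2823053069
Gap between inputs: 1.588e-04; correction applied: +0.0000529457.

0.282305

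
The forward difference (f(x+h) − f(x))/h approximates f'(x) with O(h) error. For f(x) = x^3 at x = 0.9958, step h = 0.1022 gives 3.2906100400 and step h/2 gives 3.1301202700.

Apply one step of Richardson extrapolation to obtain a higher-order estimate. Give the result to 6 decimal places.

Leading term ∝ h^1; use weight 2 = 2^1.
A(h/2) − A(h) = 3.1301202700 − 3.2906100400 = -0.1604897700
Divide by 2^1 − 1 = 1: (-0.1604897700)/1 = -0.1604897700
R = 3.1301202700 − 0.1604897700 = 2.9696305000

2.969631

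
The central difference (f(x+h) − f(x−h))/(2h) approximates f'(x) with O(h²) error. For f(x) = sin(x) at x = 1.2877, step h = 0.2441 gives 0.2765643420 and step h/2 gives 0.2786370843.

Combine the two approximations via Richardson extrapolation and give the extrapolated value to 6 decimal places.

Order 2 gives 2^r = 4 and 2^r − 1 = 3.
2^2*A(h/2) = 1.1145483372; minus A(h) gives 0.8379839952.
Extrapolated: 0.8379839952 / 3 = 0.2793279984

0.279328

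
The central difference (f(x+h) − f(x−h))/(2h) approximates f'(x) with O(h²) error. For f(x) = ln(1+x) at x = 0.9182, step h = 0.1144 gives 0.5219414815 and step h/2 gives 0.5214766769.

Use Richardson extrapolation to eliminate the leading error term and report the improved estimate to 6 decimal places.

0.521322

Leading term ∝ h^2; use weight 4 = 2^2.
2^2 × A(h/2) = 2.0859067076; minus A(h) gives 1.5639652261.
Extrapolated: 1.5639652261 / 3 = 0.5213217420
Shift from A(h/2): −0.0001549349.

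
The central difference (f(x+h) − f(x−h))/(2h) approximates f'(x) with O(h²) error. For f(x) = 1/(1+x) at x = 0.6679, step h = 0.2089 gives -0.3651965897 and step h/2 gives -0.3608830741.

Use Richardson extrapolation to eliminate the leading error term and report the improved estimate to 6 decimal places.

-0.359445

With r = 2 the leading error scales as h^2, so the weight is 2^2 = 4.
4*(-0.3608830741) = -1.4435322964; subtract (-0.3651965897) → -1.0783357067
(4*(-0.3608830741) − (-0.3651965897))/(4 − 1) = -0.3594452356
Correction |R − A(h/2)| = 1.438e-03; gap |A(h/2) − A(h)| = 4.314e-03.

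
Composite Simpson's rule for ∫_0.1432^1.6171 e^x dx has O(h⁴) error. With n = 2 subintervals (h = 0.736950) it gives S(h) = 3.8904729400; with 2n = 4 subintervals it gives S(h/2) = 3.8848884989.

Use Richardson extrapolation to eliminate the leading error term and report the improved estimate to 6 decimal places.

r = 4, so 2^r = 16.
Difference of the inputs: 3.8848884989 − 3.8904729400 = -0.0055844411
Divide by 2^4 − 1 = 15: (-0.0055844411)/15 = -0.0003722961
R = A(h/2) + (A(h/2) − A(h))/15 = 3.8848884989 − 0.0003722961 = 3.8845162028

3.884516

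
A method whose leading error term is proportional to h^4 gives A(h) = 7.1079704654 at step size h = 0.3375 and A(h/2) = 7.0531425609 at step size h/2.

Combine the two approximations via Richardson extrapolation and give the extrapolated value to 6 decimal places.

Error is O(h^4); halving h shrinks it by 2^4 = 16.
Weighted: 112.8502809744 − 7.1079704654 = 105.7423105090
105.7423105090 ÷ 15 = 7.0494873673

7.049487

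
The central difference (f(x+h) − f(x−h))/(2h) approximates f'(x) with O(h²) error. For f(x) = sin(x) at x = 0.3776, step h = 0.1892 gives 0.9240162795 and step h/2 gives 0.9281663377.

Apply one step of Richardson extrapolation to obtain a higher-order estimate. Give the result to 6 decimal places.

0.929550

The method has order 2: 2^2 = 4.
4×0.9281663377 = 3.7126653508; subtract 0.9240162795 → 2.7886490713
Denominator 4 − 1 = 3.
Result: 0.9295496904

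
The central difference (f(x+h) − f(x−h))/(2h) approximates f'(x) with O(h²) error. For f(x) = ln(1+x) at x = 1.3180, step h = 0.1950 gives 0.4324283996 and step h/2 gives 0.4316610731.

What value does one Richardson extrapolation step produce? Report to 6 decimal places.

0.431405

Leading term ∝ h^2; use weight 4 = 2^2.
4×0.4316610731 − 0.4324283996 = 1.2942158928
Denominator 4 − 1 = 3.
1.2942158928 ÷ 3 = 0.4314052976
Shift from A(h/2): −0.0002557755.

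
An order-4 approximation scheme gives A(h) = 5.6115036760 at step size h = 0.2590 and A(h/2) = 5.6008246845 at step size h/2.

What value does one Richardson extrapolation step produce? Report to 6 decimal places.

5.600113

Leading term ∝ h^4; use weight 16 = 2^4.
2^4*A(h/2) = 89.6131949520; minus A(h) gives 84.0016912760.
Divide by 2^4 − 1 = 15.
Result: 5.6001127517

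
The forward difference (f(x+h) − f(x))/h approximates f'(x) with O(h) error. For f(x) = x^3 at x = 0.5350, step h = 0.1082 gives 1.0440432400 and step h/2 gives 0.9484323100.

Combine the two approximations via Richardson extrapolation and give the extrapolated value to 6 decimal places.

r = 1: numerator weight 2, denominator 1.
2*0.9484323100 − 1.0440432400 = 0.8528213800
Divide by 2^1 − 1 = 1.
Result: 0.8528213800
Gap between inputs: 9.561e-02; correction applied: −0.0956109300.

0.852821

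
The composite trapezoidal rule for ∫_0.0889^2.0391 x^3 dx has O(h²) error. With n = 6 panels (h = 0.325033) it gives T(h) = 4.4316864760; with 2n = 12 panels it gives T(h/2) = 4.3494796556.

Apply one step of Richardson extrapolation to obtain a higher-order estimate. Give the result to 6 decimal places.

r = 2, so 2^r = 4.
Top: 4(4.3494796556) − (4.4316864760) = 12.9662321464
R = 12.9662321464/3 = 4.3220773821

4.322077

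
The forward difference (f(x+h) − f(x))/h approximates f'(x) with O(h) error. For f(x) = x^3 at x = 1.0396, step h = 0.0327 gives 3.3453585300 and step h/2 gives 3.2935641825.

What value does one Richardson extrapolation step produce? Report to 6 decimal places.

3.241770

With r = 1 the leading error scales as h^1, so the weight is 2^1 = 2.
Top: 2(3.2935641825) − (3.3453585300) = 3.2417698350
(2×3.2935641825 − 3.3453585300)/(2 − 1) = 3.2417698350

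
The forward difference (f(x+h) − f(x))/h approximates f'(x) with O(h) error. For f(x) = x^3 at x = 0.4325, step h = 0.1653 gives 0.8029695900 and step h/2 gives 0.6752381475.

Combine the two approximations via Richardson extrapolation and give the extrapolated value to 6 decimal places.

Order 1 gives 2^r = 2 and 2^r − 1 = 1.
2 × 0.6752381475 = 1.3504762950; 1.3504762950 − 0.8029695900 = 0.5475067050
(2 × 0.6752381475 − 0.8029695900)/(2 − 1) = 0.5475067050
Shift from A(h/2): −0.1277314425.

0.547507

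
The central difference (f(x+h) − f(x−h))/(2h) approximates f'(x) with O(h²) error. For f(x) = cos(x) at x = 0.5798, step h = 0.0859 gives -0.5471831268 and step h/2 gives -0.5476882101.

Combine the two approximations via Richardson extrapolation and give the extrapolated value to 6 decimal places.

Method order is 2; weight 2^2 = 4.
Weighted: (-2.1907528404) − (-0.5471831268) = -1.6435697136
Denominator 4 − 1 = 3.
R = (-1.6435697136)/3 = -0.5478565712
Correction |R − A(h/2)| = 1.684e-04; gap |A(h/2) − A(h)| = 5.051e-04.

-0.547857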